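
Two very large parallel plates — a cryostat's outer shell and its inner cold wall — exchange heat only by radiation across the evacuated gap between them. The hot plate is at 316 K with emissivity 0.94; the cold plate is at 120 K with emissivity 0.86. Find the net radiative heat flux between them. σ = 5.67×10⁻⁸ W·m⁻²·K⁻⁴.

q ≈ 451 W/m²

For two infinite grey parallel plates, q = σ(T₁⁴ − T₂⁴)/(1/ε₁ + 1/ε₂ − 1).
T₁⁴ − T₂⁴ = 9.971×10⁹ − 2.074×10⁸ = 9.764×10⁹ K⁴.
1/ε₁ + 1/ε₂ − 1 = 1.064 + 1.163 − 1 = 1.227.
q = 5.67×10⁻⁸ × 9.764×10⁹ / 1.227.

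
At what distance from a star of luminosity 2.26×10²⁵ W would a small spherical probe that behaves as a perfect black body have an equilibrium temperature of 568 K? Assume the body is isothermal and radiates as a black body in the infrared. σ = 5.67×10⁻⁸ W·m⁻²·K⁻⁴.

For an isothermal black-emitting sphere, (1−a)S·πr² = σ·4πr²·T⁴ ⇒ S = 4σT⁴/(1−a).
S = 4·5.67×10⁻⁸·(568)⁴/1.00 = 23610 W/m².
Flux falls as S = L/(4πd²), so d = √(L/(4πS)) = √(2.26×10²⁵/(4π·23610)).

d ≈ 8.73×10⁹ m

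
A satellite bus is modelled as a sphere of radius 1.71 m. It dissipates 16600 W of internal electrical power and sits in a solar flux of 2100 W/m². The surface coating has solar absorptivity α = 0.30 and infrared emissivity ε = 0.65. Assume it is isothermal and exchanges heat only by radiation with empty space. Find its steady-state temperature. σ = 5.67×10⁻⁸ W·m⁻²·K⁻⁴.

T ≈ 359 K

At steady state, absorbed solar power + internal power = radiated power.
Absorbed: α·S·A_cross = 0.30·2100·9.186 = 5787 W (cross-section πr²).
Total input = 5787 + 16600 = 22390 W.
Radiated: εσ·A_surf·T⁴ with A_surf = 4πr² = 36.75 m².
T⁴ = 22390/(0.65·5.67×10⁻⁸·36.75) = 1.653×10¹⁰ K⁴.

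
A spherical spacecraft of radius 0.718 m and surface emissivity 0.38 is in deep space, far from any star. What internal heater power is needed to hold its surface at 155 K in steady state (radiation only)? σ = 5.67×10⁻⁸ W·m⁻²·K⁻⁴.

P = εσ·4πr²·T⁴.
4πr² = 6.478 m²; T⁴ = 5.772×10⁸ K⁴.
P = 0.38·5.67×10⁻⁸·6.478·5.772×10⁸.

P ≈ 80.6 W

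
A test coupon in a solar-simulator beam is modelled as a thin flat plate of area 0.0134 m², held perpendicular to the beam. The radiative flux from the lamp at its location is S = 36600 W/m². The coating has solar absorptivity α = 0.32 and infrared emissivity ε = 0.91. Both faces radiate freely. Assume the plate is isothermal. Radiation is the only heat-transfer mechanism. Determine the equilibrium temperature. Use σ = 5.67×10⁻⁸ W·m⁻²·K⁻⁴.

At equilibrium, absorbed power = emitted power.
Absorbing cross-section = A = 0.01340 m²; emitting surface = 2A = 0.02680 m² (ratio 2).
αS·A_cross = εσ·A_surf·T⁴  ⇒  T⁴ = αS/(ε·2σ).
T⁴ = 0.320·36600/(0.91·2·5.67×10⁻⁸) = 1.135×10¹¹ K⁴.
T = (1.135×10¹¹)^(1/4).

T ≈ 580 K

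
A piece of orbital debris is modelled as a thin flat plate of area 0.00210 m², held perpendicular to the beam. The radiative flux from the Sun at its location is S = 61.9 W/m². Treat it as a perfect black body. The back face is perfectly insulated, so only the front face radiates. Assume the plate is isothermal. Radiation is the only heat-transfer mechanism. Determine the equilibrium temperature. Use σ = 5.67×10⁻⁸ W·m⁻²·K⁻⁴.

T ≈ 182 K

At equilibrium, absorbed power = emitted power.
Absorbing cross-section = A = 0.002100 m²; emitting surface = A = 0.002100 m² (ratio 1).
S·A_cross = εσ·A_surf·T⁴  ⇒  T⁴ = S/(1σ).
T⁴ = 1.00·61.9/(1·5.67×10⁻⁸) = 1.092×10⁹ K⁴.
T = (1.092×10⁹)^(1/4).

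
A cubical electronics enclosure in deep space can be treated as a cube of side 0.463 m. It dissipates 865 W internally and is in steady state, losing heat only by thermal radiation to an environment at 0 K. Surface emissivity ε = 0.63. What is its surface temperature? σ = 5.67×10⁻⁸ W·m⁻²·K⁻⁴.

Steady state: internal power = radiated power, P = εσA T⁴.
Radiating area A = 6L² = 1.286 m².
T⁴ = P/(εσA) = 865/(0.63·5.67×10⁻⁸·1.286) = 1.883×10¹⁰ K⁴.
T = (1.883×10¹⁰)^(1/4).

T ≈ 370 K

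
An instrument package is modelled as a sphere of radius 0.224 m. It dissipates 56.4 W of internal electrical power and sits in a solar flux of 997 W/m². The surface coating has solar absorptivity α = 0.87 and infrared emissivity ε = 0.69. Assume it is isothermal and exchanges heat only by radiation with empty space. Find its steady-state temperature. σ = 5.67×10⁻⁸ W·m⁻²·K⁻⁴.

At steady state, absorbed solar power + internal power = radiated power.
Absorbed: α·S·A_cross = 0.87·997·0.1576 = 136.7 W (cross-section πr²).
Total input = 136.7 + 56.4 = 193.1 W.
Radiated: εσ·A_surf·T⁴ with A_surf = 4πr² = 0.6305 m².
T⁴ = 193.1/(0.69·5.67×10⁻⁸·0.6305) = 7.829×10⁹ K⁴.

T ≈ 297 K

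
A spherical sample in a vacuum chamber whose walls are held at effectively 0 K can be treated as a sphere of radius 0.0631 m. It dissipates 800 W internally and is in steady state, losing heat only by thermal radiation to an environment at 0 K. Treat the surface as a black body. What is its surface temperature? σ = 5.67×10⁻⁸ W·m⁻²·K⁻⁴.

T ≈ 729 K

Steady state: internal power = radiated power, P = εσA T⁴.
Radiating area A = 4πr² = 0.05003 m².
T⁴ = P/(εσA) = 800/(1.0·5.67×10⁻⁸·0.05003) = 2.820×10¹¹ K⁴.
T = (2.820×10¹¹)^(1/4).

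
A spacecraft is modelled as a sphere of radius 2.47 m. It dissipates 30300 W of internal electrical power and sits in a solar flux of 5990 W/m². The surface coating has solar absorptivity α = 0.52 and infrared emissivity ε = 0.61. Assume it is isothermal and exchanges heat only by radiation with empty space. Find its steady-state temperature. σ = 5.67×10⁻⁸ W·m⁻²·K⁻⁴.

T ≈ 429 K

At steady state, absorbed solar power + internal power = radiated power.
Absorbed: α·S·A_cross = 0.52·5990·19.17 = 59700 W (cross-section πr²).
Total input = 59700 + 30300 = 90000 W.
Radiated: εσ·A_surf·T⁴ with A_surf = 4πr² = 76.67 m².
T⁴ = 90000/(0.61·5.67×10⁻⁸·76.67) = 3.394×10¹⁰ K⁴.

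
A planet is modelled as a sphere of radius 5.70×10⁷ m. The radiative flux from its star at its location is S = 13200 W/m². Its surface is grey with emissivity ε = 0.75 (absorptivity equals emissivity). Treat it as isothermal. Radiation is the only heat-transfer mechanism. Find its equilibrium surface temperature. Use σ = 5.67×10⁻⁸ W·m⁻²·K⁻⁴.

T ≈ 491 K

At equilibrium, absorbed power = emitted power.
Absorbing cross-section = πr² = 1.021×10¹⁶ m²; emitting surface = 4πr² = 4.083×10¹⁶ m² (ratio 4).
εS·A_cross = εσ·A_surf·T⁴  ⇒  T⁴ = S/(4σ)   (ε cancels).
T⁴ = 13200/(4·5.67×10⁻⁸) = 5.820×10¹⁰ K⁴.
T = (5.820×10¹⁰)^(1/4).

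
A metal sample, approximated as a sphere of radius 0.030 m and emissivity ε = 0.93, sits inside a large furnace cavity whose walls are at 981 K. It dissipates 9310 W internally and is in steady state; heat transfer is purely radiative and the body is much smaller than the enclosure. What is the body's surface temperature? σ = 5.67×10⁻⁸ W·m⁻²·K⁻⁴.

T ≈ 2020 K

For a small grey body in a large enclosure, net radiated power = εσA(T⁴ − T_w⁴).
Steady state: P = εσA(T⁴ − T_w⁴) with A = 4πr² = 0.01131 m².
T⁴ = P/(εσA) + T_w⁴ = 9310/(0.93·5.67×10⁻⁸·0.01131) + (981)⁴
    = 1.561×10¹³ + 9.261×10¹¹ = 1.654×10¹³ K⁴.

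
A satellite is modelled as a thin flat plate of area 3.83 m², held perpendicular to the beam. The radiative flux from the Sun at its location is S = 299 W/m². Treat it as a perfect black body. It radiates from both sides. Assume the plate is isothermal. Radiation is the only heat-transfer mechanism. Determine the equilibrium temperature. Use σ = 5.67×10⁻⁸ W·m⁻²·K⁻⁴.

T ≈ 227 K

At equilibrium, absorbed power = emitted power.
Absorbing cross-section = A = 3.830 m²; emitting surface = 2A = 7.660 m² (ratio 2).
S·A_cross = εσ·A_surf·T⁴  ⇒  T⁴ = S/(2σ).
T⁴ = 1.00·299/(2·5.67×10⁻⁸) = 2.637×10⁹ K⁴.
T = (2.637×10⁹)^(1/4).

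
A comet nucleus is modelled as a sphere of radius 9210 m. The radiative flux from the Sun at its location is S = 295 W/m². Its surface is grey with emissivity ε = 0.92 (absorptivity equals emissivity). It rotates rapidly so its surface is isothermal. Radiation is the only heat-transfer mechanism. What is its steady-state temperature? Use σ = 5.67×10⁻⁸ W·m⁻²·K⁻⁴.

At equilibrium, absorbed power = emitted power.
Absorbing cross-section = πr² = 2.665×10⁸ m²; emitting surface = 4πr² = 1.066×10⁹ m² (ratio 4).
εS·A_cross = εσ·A_surf·T⁴  ⇒  T⁴ = S/(4σ)   (ε cancels).
T⁴ = 295/(4·5.67×10⁻⁸) = 1.301×10⁹ K⁴.
T = (1.301×10⁹)^(1/4).

T ≈ 190 K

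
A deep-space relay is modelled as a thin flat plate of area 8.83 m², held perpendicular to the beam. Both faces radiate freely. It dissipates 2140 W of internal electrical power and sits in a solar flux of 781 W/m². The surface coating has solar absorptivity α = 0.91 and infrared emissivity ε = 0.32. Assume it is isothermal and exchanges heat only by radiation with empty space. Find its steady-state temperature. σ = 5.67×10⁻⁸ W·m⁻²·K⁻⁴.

T ≈ 403 K

At steady state, absorbed solar power + internal power = radiated power.
Absorbed: α·S·A_cross = 0.91·781·8.830 = 6276 W (cross-section A).
Total input = 6276 + 2140 = 8416 W.
Radiated: εσ·A_surf·T⁴ with A_surf = 2A = 17.66 m².
T⁴ = 8416/(0.32·5.67×10⁻⁸·17.66) = 2.626×10¹⁰ K⁴.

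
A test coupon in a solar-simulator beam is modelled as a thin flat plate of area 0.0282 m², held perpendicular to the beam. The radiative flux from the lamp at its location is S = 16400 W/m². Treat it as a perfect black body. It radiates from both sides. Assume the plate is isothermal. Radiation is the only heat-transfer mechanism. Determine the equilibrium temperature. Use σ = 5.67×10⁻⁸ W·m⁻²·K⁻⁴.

T ≈ 617 K

At equilibrium, absorbed power = emitted power.
Absorbing cross-section = A = 0.02820 m²; emitting surface = 2A = 0.05640 m² (ratio 2).
S·A_cross = εσ·A_surf·T⁴  ⇒  T⁴ = S/(2σ).
T⁴ = 1.00·16400/(2·5.67×10⁻⁸) = 1.446×10¹¹ K⁴.
T = (1.446×10¹¹)^(1/4).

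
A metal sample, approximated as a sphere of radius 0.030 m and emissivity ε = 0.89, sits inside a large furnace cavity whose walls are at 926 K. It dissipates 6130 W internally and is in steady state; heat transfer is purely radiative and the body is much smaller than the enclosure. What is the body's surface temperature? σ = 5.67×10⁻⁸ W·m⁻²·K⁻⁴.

For a small grey body in a large enclosure, net radiated power = εσA(T⁴ − T_w⁴).
Steady state: P = εσA(T⁴ − T_w⁴) with A = 4πr² = 0.01131 m².
T⁴ = P/(εσA) + T_w⁴ = 6130/(0.89·5.67×10⁻⁸·0.01131) + (926)⁴
    = 1.074×10¹³ + 7.353×10¹¹ = 1.148×10¹³ K⁴.

T ≈ 1840 K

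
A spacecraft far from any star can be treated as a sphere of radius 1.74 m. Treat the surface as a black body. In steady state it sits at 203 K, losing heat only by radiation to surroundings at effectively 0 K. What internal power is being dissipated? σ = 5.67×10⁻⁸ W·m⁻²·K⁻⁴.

P ≈ 3660 W

Steady state: P = εσA T⁴.
A = 4πr² = 38.05 m²; T⁴ = (203)⁴ = 1.698×10⁹ K⁴.
P = 1.0 × 5.67×10⁻⁸ × 38.05 × 1.698×10⁹.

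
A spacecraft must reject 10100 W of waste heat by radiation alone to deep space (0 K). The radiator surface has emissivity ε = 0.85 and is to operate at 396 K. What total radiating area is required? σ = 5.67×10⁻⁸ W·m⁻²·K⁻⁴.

A ≈ 8.52 m²

P = εσA T⁴ ⇒ A = P/(εσT⁴).
T⁴ = 2.459×10¹⁰ K⁴.
A = 10100/(0.85 × 5.67×10⁻⁸ × 2.459×10¹⁰).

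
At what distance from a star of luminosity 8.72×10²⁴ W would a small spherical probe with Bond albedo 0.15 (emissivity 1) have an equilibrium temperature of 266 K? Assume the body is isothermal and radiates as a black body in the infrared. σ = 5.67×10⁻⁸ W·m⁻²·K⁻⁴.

d ≈ 2.28×10¹⁰ m

For an isothermal black-emitting sphere, (1−a)S·πr² = σ·4πr²·T⁴ ⇒ S = 4σT⁴/(1−a).
S = 4·5.67×10⁻⁸·(266)⁴/0.850 = 1336 W/m².
Flux falls as S = L/(4πd²), so d = √(L/(4πS)) = √(8.72×10²⁴/(4π·1336)).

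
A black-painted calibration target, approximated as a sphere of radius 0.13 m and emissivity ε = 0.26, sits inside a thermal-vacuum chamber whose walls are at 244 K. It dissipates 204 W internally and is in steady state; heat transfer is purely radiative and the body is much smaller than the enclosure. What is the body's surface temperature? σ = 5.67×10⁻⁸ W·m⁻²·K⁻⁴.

T ≈ 512 K

For a small grey body in a large enclosure, net radiated power = εσA(T⁴ − T_w⁴).
Steady state: P = εσA(T⁴ − T_w⁴) with A = 4πr² = 0.2124 m².
T⁴ = P/(εσA) + T_w⁴ = 204/(0.26·5.67×10⁻⁸·0.2124) + (244)⁴
    = 6.516×10¹⁰ + 3.545×10⁹ = 6.870×10¹⁰ K⁴.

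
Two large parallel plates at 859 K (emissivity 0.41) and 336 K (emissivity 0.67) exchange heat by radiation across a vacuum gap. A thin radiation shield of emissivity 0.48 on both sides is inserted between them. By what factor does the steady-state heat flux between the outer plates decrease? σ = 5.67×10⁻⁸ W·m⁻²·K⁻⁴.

Without shield: q₀ = σΔ(T⁴)/(1/ε₁+1/ε₂−1) with denominator 2.932.
With shield the two gaps are in series; the resistances add: (1/ε₁+1/ε_s−1)+(1/ε_s+1/ε₂−1) = 3.522+2.576 = 6.098.
Heat-flux ratio q₀/q = 6.098/2.932.

factor ≈ 2.08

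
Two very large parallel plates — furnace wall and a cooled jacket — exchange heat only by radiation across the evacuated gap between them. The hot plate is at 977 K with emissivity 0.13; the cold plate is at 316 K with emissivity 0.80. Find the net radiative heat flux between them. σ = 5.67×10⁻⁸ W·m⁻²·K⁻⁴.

For two infinite grey parallel plates, q = σ(T₁⁴ − T₂⁴)/(1/ε₁ + 1/ε₂ − 1).
T₁⁴ − T₂⁴ = 9.111×10¹¹ − 9.971×10⁹ = 9.012×10¹¹ K⁴.
1/ε₁ + 1/ε₂ − 1 = 7.692 + 1.250 − 1 = 7.942.
q = 5.67×10⁻⁸ × 9.012×10¹¹ / 7.942.

q ≈ 6430 W/m²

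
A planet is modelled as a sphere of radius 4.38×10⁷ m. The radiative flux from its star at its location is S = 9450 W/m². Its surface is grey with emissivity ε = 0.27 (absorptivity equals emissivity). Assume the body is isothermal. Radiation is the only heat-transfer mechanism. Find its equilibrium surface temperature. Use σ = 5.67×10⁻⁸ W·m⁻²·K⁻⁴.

T ≈ 452 K

At equilibrium, absorbed power = emitted power.
Absorbing cross-section = πr² = 6.027×10¹⁵ m²; emitting surface = 4πr² = 2.411×10¹⁶ m² (ratio 4).
εS·A_cross = εσ·A_surf·T⁴  ⇒  T⁴ = S/(4σ)   (ε cancels).
T⁴ = 9450/(4·5.67×10⁻⁸) = 4.167×10¹⁰ K⁴.
T = (4.167×10¹⁰)^(1/4).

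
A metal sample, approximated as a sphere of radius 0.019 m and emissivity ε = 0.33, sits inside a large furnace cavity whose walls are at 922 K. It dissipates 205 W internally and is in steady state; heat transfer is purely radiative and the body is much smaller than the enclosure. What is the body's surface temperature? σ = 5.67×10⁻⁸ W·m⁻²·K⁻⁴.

For a small grey body in a large enclosure, net radiated power = εσA(T⁴ − T_w⁴).
Steady state: P = εσA(T⁴ − T_w⁴) with A = 4πr² = 0.004536 m².
T⁴ = P/(εσA) + T_w⁴ = 205/(0.33·5.67×10⁻⁸·0.004536) + (922)⁴
    = 2.415×10¹² + 7.226×10¹¹ = 3.138×10¹² K⁴.

T ≈ 1330 K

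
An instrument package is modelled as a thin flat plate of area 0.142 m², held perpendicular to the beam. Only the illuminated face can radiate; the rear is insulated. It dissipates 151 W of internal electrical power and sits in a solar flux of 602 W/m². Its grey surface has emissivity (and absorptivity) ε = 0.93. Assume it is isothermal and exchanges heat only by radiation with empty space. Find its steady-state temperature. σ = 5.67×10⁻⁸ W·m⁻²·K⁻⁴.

At steady state, absorbed solar power + internal power = radiated power.
Absorbed: α·S·A_cross = 0.93·602·0.1420 = 79.50 W (cross-section A).
Total input = 79.50 + 151 = 230.5 W.
Radiated: εσ·A_surf·T⁴ with A_surf = A = 0.1420 m².
T⁴ = 230.5/(0.93·5.67×10⁻⁸·0.1420) = 3.078×10¹⁰ K⁴.

T ≈ 419 K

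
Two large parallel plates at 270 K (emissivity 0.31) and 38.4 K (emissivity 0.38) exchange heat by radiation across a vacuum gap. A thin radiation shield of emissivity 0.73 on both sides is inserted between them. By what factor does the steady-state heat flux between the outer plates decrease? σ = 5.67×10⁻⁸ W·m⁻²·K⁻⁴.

Without shield: q₀ = σΔ(T⁴)/(1/ε₁+1/ε₂−1) with denominator 4.857.
With shield the two gaps are in series; the resistances add: (1/ε₁+1/ε_s−1)+(1/ε_s+1/ε₂−1) = 3.596+3.001 = 6.597.
Heat-flux ratio q₀/q = 6.597/4.857.

factor ≈ 1.36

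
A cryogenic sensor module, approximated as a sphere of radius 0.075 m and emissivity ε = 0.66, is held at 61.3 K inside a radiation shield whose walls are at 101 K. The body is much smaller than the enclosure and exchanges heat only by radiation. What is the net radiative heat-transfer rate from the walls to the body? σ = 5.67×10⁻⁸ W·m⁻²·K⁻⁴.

For a small grey body in a large enclosure: P_net = εσA(T_body⁴ − T_wall⁴).
A = 4πr² = 0.07069 m²; T_body⁴ − T_wall⁴ = 1.412×10⁷ − 1.041×10⁸ = -8.994×10⁷ K⁴.
|P_net| = 0.66·5.67×10⁻⁸·0.07069·8.994×10⁷.

P_net ≈ 0.238 W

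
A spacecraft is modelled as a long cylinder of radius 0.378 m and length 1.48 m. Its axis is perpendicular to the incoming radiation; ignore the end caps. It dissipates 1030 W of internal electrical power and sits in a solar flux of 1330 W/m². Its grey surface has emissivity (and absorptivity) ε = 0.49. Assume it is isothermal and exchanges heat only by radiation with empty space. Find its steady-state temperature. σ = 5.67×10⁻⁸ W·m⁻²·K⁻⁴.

T ≈ 366 K

At steady state, absorbed solar power + internal power = radiated power.
Absorbed: α·S·A_cross = 0.49·1330·1.119 = 729.2 W (cross-section 2rL).
Total input = 729.2 + 1030 = 1759 W.
Radiated: εσ·A_surf·T⁴ with A_surf = 2πrL = 3.515 m².
T⁴ = 1759/(0.49·5.67×10⁻⁸·3.515) = 1.801×10¹⁰ K⁴.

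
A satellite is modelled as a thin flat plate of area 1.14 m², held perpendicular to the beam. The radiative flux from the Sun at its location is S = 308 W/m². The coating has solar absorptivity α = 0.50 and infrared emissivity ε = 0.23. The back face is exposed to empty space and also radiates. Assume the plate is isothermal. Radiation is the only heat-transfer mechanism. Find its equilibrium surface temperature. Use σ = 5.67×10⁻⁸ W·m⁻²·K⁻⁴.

At equilibrium, absorbed power = emitted power.
Absorbing cross-section = A = 1.140 m²; emitting surface = 2A = 2.280 m² (ratio 2).
αS·A_cross = εσ·A_surf·T⁴  ⇒  T⁴ = αS/(ε·2σ).
T⁴ = 0.500·308/(0.23·2·5.67×10⁻⁸) = 5.904×10⁹ K⁴.
T = (5.904×10⁹)^(1/4).

T ≈ 277 K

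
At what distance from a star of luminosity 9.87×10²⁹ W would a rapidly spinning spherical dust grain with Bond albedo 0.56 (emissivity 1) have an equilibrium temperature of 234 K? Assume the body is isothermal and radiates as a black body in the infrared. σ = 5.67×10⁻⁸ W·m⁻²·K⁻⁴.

For an isothermal black-emitting sphere, (1−a)S·πr² = σ·4πr²·T⁴ ⇒ S = 4σT⁴/(1−a).
S = 4·5.67×10⁻⁸·(234)⁴/0.440 = 1545 W/m².
Flux falls as S = L/(4πd²), so d = √(L/(4πS)) = √(9.87×10²⁹/(4π·1545)).

d ≈ 7.13×10¹² m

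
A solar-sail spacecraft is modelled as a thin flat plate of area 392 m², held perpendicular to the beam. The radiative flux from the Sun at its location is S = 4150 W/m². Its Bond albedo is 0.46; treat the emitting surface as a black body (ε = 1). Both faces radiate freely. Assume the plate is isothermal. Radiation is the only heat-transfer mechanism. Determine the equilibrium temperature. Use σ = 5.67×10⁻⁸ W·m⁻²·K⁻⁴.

At equilibrium, absorbed power = emitted power.
Absorbing cross-section = A = 392.0 m²; emitting surface = 2A = 784.0 m² (ratio 2).
(1−a)S·A_cross = εσ·A_surf·T⁴  ⇒  T⁴ = (1−a)S/(2σ).
T⁴ = 0.540·4150/(2·5.67×10⁻⁸) = 1.976×10¹⁰ K⁴.
T = (1.976×10¹⁰)^(1/4).

T ≈ 375 K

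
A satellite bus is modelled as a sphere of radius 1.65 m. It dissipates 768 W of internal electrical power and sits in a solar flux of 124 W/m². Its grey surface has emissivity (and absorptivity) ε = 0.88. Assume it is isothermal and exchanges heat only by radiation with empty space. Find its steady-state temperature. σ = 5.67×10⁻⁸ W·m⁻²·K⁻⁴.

T ≈ 178 K

At steady state, absorbed solar power + internal power = radiated power.
Absorbed: α·S·A_cross = 0.88·124·8.553 = 933.3 W (cross-section πr²).
Total input = 933.3 + 768 = 1701 W.
Radiated: εσ·A_surf·T⁴ with A_surf = 4πr² = 34.21 m².
T⁴ = 1701/(0.88·5.67×10⁻⁸·34.21) = 9.966×10⁸ K⁴.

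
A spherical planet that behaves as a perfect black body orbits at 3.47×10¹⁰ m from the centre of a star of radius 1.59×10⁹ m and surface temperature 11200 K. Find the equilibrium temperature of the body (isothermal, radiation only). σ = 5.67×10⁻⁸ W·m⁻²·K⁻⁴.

The star's surface emits σT_*⁴; at distance d the flux is S = σT_*⁴(R_*/d)².
S = 5.67×10⁻⁸·(11200)⁴·(1.59×10⁹/3.47×10¹⁰)² = 1.873×10⁶ W/m².
For an isothermal sphere T⁴ = (1−a)S/(4σ) = 8.259×10¹² K⁴.

T ≈ 1700 K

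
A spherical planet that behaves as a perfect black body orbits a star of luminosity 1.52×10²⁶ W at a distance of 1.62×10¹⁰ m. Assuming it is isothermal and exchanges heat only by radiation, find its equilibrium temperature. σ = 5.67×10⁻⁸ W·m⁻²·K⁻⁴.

T ≈ 671 K

First find the stellar flux at distance d: S = L/(4πd²) = 1.52×10²⁶/(4π·(1.62×10¹⁰)²) = 46090 W/m².
For an isothermal sphere, absorbed (1−a)S·πr² = emitted σ·4πr²·T⁴, so T⁴ = (1−a)S/(4σ).
T⁴ = 1.00·46090/(4·5.67×10⁻⁸) = 2.032×10¹¹ K⁴.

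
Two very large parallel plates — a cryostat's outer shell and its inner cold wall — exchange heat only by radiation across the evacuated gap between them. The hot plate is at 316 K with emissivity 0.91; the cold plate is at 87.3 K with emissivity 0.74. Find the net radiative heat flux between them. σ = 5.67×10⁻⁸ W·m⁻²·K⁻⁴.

q ≈ 388 W/m²

For two infinite grey parallel plates, q = σ(T₁⁴ − T₂⁴)/(1/ε₁ + 1/ε₂ − 1).
T₁⁴ − T₂⁴ = 9.971×10⁹ − 5.808×10⁷ = 9.913×10⁹ K⁴.
1/ε₁ + 1/ε₂ − 1 = 1.099 + 1.351 − 1 = 1.450.
q = 5.67×10⁻⁸ × 9.913×10⁹ / 1.450.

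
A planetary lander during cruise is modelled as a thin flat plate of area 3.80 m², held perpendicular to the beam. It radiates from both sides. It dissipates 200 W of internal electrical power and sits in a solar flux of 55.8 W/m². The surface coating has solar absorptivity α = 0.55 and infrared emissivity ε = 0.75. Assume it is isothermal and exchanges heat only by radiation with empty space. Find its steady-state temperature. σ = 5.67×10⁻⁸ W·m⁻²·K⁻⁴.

T ≈ 177 K

At steady state, absorbed solar power + internal power = radiated power.
Absorbed: α·S·A_cross = 0.55·55.8·3.800 = 116.6 W (cross-section A).
Total input = 116.6 + 200 = 316.6 W.
Radiated: εσ·A_surf·T⁴ with A_surf = 2A = 7.600 m².
T⁴ = 316.6/(0.75·5.67×10⁻⁸·7.600) = 9.797×10⁸ K⁴.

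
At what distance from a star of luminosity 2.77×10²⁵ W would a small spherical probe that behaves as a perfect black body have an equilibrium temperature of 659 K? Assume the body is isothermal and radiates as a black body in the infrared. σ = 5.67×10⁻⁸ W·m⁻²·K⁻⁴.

d ≈ 7.18×10⁹ m

For an isothermal black-emitting sphere, (1−a)S·πr² = σ·4πr²·T⁴ ⇒ S = 4σT⁴/(1−a).
S = 4·5.67×10⁻⁸·(659)⁴/1.00 = 42770 W/m².
Flux falls as S = L/(4πd²), so d = √(L/(4πS)) = √(2.77×10²⁵/(4π·42770)).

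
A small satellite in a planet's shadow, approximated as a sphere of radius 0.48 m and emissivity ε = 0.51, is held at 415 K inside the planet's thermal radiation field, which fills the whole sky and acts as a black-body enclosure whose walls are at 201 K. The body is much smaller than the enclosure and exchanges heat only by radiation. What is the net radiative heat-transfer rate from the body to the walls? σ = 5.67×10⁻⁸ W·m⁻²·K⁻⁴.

For a small grey body in a large enclosure: P_net = εσA(T_body⁴ − T_wall⁴).
A = 4πr² = 2.895 m²; T_body⁴ − T_wall⁴ = 2.966×10¹⁰ − 1.632×10⁹ = 2.803×10¹⁰ K⁴.
|P_net| = 0.51·5.67×10⁻⁸·2.895·2.803×10¹⁰.

P_net ≈ 2350 W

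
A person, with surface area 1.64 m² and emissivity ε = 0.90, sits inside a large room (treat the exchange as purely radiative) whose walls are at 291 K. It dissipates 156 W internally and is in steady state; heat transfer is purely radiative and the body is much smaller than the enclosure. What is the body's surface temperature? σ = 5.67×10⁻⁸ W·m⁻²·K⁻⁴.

For a small grey body in a large enclosure, net radiated power = εσA(T⁴ − T_w⁴).
Steady state: P = εσA(T⁴ − T_w⁴) with A = 1.64 m².
T⁴ = P/(εσA) + T_w⁴ = 156/(0.90·5.67×10⁻⁸·1.640) + (291)⁴
    = 1.864×10⁹ + 7.171×10⁹ = 9.035×10⁹ K⁴.

T ≈ 308 K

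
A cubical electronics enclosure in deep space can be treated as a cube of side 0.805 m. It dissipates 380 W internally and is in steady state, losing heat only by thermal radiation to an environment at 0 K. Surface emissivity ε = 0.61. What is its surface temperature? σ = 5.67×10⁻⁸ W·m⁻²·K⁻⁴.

T ≈ 231 K

Steady state: internal power = radiated power, P = εσA T⁴.
Radiating area A = 6L² = 3.888 m².
T⁴ = P/(εσA) = 380/(0.61·5.67×10⁻⁸·3.888) = 2.826×10⁹ K⁴.
T = (2.826×10⁹)^(1/4).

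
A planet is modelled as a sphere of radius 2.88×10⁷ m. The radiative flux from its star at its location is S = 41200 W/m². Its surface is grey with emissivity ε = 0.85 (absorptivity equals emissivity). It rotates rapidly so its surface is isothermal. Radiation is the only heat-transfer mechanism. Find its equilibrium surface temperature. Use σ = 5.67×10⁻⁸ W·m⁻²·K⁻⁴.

T ≈ 653 K

At equilibrium, absorbed power = emitted power.
Absorbing cross-section = πr² = 2.606×10¹⁵ m²; emitting surface = 4πr² = 1.042×10¹⁶ m² (ratio 4).
εS·A_cross = εσ·A_surf·T⁴  ⇒  T⁴ = S/(4σ)   (ε cancels).
T⁴ = 41200/(4·5.67×10⁻⁸) = 1.817×10¹¹ K⁴.
T = (1.817×10¹¹)^(1/4).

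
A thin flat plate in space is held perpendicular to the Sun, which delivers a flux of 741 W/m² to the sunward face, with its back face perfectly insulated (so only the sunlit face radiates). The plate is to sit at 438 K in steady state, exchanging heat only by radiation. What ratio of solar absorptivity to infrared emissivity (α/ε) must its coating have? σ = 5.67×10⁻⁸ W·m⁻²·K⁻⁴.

α/ε ≈ 2.82

Balance: αS·A = εσ·1A·T⁴ ⇒ α/ε = σT⁴/S.
α/ε = 5.67×10⁻⁸·(438)⁴/741 = 5.67×10⁻⁸·3.680×10¹⁰/741.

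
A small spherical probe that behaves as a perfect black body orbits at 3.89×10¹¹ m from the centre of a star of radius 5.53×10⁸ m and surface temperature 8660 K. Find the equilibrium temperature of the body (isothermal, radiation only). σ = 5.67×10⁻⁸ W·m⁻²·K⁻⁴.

T ≈ 231 K

The star's surface emits σT_*⁴; at distance d the flux is S = σT_*⁴(R_*/d)².
S = 5.67×10⁻⁸·(8660)⁴·(5.53×10⁸/3.89×10¹¹)² = 644.5 W/m².
For an isothermal sphere T⁴ = (1−a)S/(4σ) = 2.842×10⁹ K⁴.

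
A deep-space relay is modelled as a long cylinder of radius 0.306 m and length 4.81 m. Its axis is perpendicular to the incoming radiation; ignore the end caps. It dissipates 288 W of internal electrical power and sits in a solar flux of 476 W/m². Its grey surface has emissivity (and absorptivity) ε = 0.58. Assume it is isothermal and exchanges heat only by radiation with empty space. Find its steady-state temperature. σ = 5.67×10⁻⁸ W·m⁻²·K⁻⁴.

T ≈ 245 K

At steady state, absorbed solar power + internal power = radiated power.
Absorbed: α·S·A_cross = 0.58·476·2.944 = 812.7 W (cross-section 2rL).
Total input = 812.7 + 288 = 1101 W.
Radiated: εσ·A_surf·T⁴ with A_surf = 2πrL = 9.248 m².
T⁴ = 1101/(0.58·5.67×10⁻⁸·9.248) = 3.619×10⁹ K⁴.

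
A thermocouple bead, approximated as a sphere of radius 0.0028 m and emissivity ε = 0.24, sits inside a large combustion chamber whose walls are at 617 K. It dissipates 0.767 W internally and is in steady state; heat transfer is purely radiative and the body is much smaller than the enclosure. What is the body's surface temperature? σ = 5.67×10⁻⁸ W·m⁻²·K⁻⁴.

For a small grey body in a large enclosure, net radiated power = εσA(T⁴ − T_w⁴).
Steady state: P = εσA(T⁴ − T_w⁴) with A = 4πr² = 9.852×10⁻⁵ m².
T⁴ = P/(εσA) + T_w⁴ = 0.767/(0.24·5.67×10⁻⁸·9.852×10⁻⁵) + (617)⁴
    = 5.721×10¹¹ + 1.449×10¹¹ = 7.170×10¹¹ K⁴.

T ≈ 920 K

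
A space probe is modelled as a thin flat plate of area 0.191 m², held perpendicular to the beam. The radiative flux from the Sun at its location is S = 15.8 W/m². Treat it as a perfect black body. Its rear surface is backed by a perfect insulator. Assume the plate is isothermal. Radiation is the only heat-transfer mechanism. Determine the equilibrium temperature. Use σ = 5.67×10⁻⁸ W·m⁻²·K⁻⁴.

At equilibrium, absorbed power = emitted power.
Absorbing cross-section = A = 0.1910 m²; emitting surface = A = 0.1910 m² (ratio 1).
S·A_cross = εσ·A_surf·T⁴  ⇒  T⁴ = S/(1σ).
T⁴ = 1.00·15.8/(1·5.67×10⁻⁸) = 2.787×10⁸ K⁴.
T = (2.787×10⁸)^(1/4).

T ≈ 129 K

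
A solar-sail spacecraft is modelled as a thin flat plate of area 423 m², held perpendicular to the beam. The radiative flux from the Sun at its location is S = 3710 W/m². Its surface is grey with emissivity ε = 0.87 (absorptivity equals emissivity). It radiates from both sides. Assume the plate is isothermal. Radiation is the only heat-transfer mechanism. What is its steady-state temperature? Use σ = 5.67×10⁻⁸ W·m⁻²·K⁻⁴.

T ≈ 425 K

At equilibrium, absorbed power = emitted power.
Absorbing cross-section = A = 423.0 m²; emitting surface = 2A = 846.0 m² (ratio 2).
εS·A_cross = εσ·A_surf·T⁴  ⇒  T⁴ = S/(2σ)   (ε cancels).
T⁴ = 3710/(2·5.67×10⁻⁸) = 3.272×10¹⁰ K⁴.
T = (3.272×10¹⁰)^(1/4).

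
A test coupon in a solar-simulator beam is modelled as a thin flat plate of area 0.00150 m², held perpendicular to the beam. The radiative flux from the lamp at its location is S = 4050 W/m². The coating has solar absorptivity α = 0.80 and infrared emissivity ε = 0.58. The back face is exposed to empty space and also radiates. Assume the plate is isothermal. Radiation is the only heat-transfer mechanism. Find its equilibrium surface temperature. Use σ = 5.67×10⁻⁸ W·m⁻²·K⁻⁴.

T ≈ 471 K

At equilibrium, absorbed power = emitted power.
Absorbing cross-section = A = 0.001500 m²; emitting surface = 2A = 0.003000 m² (ratio 2).
αS·A_cross = εσ·A_surf·T⁴  ⇒  T⁴ = αS/(ε·2σ).
T⁴ = 0.800·4050/(0.58·2·5.67×10⁻⁸) = 4.926×10¹⁰ K⁴.
T = (4.926×10¹⁰)^(1/4).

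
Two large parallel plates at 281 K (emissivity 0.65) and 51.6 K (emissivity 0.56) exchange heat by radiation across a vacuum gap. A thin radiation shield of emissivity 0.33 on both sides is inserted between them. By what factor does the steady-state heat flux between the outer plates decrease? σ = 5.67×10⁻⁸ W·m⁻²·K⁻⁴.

factor ≈ 3.18

Without shield: q₀ = σΔ(T⁴)/(1/ε₁+1/ε₂−1) with denominator 2.324.
With shield the two gaps are in series; the resistances add: (1/ε₁+1/ε_s−1)+(1/ε_s+1/ε₂−1) = 3.569+3.816 = 7.385.
Heat-flux ratio q₀/q = 7.385/2.324.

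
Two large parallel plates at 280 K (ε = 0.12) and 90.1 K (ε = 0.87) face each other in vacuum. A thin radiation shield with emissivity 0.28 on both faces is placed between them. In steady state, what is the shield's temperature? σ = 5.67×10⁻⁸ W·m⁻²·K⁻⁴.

In steady state the net flux on the hot side equals that on the cold side.
σ(T₁⁴−T_s⁴)/D₁ = σ(T_s⁴−T₂⁴)/D₂, with D₁ = 1/ε₁+1/ε_s−1 = 10.90, D₂ = 1/ε_s+1/ε₂−1 = 3.721.
Solve for T_s⁴: T_s⁴ = (D₂·T₁⁴ + D₁·T₂⁴)/(D₁+D₂) = 1.613×10⁹ K⁴.

T_s ≈ 200 K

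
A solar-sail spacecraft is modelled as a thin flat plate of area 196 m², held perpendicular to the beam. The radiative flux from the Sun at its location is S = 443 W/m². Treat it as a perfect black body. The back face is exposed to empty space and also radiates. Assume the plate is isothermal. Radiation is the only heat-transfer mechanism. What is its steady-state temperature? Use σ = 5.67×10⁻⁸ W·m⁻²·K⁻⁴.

T ≈ 250 K

At equilibrium, absorbed power = emitted power.
Absorbing cross-section = A = 196.0 m²; emitting surface = 2A = 392.0 m² (ratio 2).
S·A_cross = εσ·A_surf·T⁴  ⇒  T⁴ = S/(2σ).
T⁴ = 1.00·443/(2·5.67×10⁻⁸) = 3.907×10⁹ K⁴.
T = (3.907×10⁹)^(1/4).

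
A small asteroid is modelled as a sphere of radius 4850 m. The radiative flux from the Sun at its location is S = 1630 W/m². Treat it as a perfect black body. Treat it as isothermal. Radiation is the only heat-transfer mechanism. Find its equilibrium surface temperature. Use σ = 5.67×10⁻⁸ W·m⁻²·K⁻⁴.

T ≈ 291 K

At equilibrium, absorbed power = emitted power.
Absorbing cross-section = πr² = 7.390×10⁷ m²; emitting surface = 4πr² = 2.956×10⁸ m² (ratio 4).
S·A_cross = εσ·A_surf·T⁴  ⇒  T⁴ = S/(4σ).
T⁴ = 1.00·1630/(4·5.67×10⁻⁸) = 7.187×10⁹ K⁴.
T = (7.187×10⁹)^(1/4).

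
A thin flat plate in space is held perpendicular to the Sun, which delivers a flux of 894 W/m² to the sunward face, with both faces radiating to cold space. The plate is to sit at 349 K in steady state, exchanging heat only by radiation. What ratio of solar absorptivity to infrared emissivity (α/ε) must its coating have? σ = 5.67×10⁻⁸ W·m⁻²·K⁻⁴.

Balance: αS·A = εσ·2A·T⁴ ⇒ α/ε = 2σT⁴/S.
α/ε = 2·5.67×10⁻⁸·(349)⁴/894 = 2·5.67×10⁻⁸·1.484×10¹⁰/894.

α/ε ≈ 1.88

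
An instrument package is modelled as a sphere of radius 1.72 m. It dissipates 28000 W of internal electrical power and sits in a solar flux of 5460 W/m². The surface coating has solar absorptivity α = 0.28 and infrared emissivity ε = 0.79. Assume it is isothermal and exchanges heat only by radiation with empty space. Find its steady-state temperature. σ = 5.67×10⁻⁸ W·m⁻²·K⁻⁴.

At steady state, absorbed solar power + internal power = radiated power.
Absorbed: α·S·A_cross = 0.28·5460·9.294 = 14210 W (cross-section πr²).
Total input = 14210 + 28000 = 42210 W.
Radiated: εσ·A_surf·T⁴ with A_surf = 4πr² = 37.18 m².
T⁴ = 42210/(0.79·5.67×10⁻⁸·37.18) = 2.535×10¹⁰ K⁴.

T ≈ 399 K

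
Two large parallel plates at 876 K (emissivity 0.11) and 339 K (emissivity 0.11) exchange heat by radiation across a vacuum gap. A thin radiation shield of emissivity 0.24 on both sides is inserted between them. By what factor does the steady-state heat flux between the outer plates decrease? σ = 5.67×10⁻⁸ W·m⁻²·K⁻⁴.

Without shield: q₀ = σΔ(T⁴)/(1/ε₁+1/ε₂−1) with denominator 17.18.
With shield the two gaps are in series; the resistances add: (1/ε₁+1/ε_s−1)+(1/ε_s+1/ε₂−1) = 12.26+12.26 = 24.52.
Heat-flux ratio q₀/q = 24.52/17.18.

factor ≈ 1.43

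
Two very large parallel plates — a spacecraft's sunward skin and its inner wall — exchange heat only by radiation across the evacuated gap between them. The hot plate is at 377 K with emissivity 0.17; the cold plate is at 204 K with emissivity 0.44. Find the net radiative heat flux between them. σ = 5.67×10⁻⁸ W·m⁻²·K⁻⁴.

For two infinite grey parallel plates, q = σ(T₁⁴ − T₂⁴)/(1/ε₁ + 1/ε₂ − 1).
T₁⁴ − T₂⁴ = 2.020×10¹⁰ − 1.732×10⁹ = 1.847×10¹⁰ K⁴.
1/ε₁ + 1/ε₂ − 1 = 5.882 + 2.273 − 1 = 7.155.
q = 5.67×10⁻⁸ × 1.847×10¹⁰ / 7.155.

q ≈ 146 W/m²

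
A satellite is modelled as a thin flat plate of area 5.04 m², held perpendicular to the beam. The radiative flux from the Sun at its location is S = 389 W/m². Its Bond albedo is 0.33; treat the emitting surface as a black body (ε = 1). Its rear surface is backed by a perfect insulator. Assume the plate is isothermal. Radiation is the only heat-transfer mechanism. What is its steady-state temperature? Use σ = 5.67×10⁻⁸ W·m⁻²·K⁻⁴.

At equilibrium, absorbed power = emitted power.
Absorbing cross-section = A = 5.040 m²; emitting surface = A = 5.040 m² (ratio 1).
(1−a)S·A_cross = εσ·A_surf·T⁴  ⇒  T⁴ = (1−a)S/(1σ).
T⁴ = 0.670·389/(1·5.67×10⁻⁸) = 4.597×10⁹ K⁴.
T = (4.597×10⁹)^(1/4).

T ≈ 260 K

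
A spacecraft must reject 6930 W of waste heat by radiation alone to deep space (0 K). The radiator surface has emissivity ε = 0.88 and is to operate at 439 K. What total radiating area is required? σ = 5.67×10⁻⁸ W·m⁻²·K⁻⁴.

A ≈ 3.74 m²

P = εσA T⁴ ⇒ A = P/(εσT⁴).
T⁴ = 3.714×10¹⁰ K⁴.
A = 6930/(0.88 × 5.67×10⁻⁸ × 3.714×10¹⁰).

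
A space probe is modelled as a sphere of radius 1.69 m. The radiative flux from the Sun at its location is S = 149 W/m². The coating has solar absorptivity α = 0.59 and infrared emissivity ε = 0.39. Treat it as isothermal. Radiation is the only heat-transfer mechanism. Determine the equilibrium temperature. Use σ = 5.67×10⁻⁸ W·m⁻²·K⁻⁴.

At equilibrium, absorbed power = emitted power.
Absorbing cross-section = πr² = 8.973 m²; emitting surface = 4πr² = 35.89 m² (ratio 4).
αS·A_cross = εσ·A_surf·T⁴  ⇒  T⁴ = αS/(ε·4σ).
T⁴ = 0.590·149/(0.39·4·5.67×10⁻⁸) = 9.939×10⁸ K⁴.
T = (9.939×10⁸)^(1/4).

T ≈ 178 K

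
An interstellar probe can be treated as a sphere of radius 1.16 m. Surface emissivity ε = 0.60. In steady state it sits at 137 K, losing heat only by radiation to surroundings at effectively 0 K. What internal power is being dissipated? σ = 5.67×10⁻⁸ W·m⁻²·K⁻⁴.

Steady state: P = εσA T⁴.
A = 4πr² = 16.91 m²; T⁴ = (137)⁴ = 3.523×10⁸ K⁴.
P = 0.60 × 5.67×10⁻⁸ × 16.91 × 3.523×10⁸.

P ≈ 203 W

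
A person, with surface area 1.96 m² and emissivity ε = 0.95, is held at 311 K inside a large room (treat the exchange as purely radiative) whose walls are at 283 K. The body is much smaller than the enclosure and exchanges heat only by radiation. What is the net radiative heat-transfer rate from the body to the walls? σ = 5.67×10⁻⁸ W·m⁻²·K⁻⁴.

P_net ≈ 310 W

For a small grey body in a large enclosure: P_net = εσA(T_body⁴ − T_wall⁴).
A = 1.96 m²; T_body⁴ − T_wall⁴ = 9.355×10⁹ − 6.414×10⁹ = 2.941×10⁹ K⁴.
|P_net| = 0.95·5.67×10⁻⁸·1.960·2.941×10⁹.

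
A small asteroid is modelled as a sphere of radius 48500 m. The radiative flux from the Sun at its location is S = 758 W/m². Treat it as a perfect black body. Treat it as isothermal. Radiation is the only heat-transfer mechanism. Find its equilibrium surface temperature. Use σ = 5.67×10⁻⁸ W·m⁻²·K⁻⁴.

T ≈ 240 K

At equilibrium, absorbed power = emitted power.
Absorbing cross-section = πr² = 7.390×10⁹ m²; emitting surface = 4πr² = 2.956×10¹⁰ m² (ratio 4).
S·A_cross = εσ·A_surf·T⁴  ⇒  T⁴ = S/(4σ).
T⁴ = 1.00·758/(4·5.67×10⁻⁸) = 3.342×10⁹ K⁴.
T = (3.342×10⁹)^(1/4).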